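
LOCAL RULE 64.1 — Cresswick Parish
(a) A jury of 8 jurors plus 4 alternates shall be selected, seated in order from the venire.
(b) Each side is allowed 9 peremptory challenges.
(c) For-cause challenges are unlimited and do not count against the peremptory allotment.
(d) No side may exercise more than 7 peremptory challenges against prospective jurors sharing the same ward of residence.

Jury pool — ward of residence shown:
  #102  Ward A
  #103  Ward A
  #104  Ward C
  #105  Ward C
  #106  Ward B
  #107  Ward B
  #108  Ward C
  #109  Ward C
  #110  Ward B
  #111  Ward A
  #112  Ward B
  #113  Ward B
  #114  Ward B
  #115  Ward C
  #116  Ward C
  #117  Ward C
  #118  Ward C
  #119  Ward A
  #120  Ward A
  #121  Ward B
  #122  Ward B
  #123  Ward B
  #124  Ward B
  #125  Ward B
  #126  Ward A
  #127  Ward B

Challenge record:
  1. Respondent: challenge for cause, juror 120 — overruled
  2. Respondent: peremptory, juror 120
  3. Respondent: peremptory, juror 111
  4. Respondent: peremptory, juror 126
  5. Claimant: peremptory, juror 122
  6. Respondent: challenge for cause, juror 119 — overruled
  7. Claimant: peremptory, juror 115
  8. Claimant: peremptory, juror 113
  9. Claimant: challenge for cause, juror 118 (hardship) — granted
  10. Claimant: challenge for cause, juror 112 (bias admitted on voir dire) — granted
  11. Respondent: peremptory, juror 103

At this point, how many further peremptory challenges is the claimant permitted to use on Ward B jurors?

5

Claimant peremptories so far: #122, #115, #113 — 3 of 9 used, 6 left overall.
Against Ward B: #122, #113 — 2 used; per-ward cap 7 leaves 5.
Binding limit: min(6, 5) = 5.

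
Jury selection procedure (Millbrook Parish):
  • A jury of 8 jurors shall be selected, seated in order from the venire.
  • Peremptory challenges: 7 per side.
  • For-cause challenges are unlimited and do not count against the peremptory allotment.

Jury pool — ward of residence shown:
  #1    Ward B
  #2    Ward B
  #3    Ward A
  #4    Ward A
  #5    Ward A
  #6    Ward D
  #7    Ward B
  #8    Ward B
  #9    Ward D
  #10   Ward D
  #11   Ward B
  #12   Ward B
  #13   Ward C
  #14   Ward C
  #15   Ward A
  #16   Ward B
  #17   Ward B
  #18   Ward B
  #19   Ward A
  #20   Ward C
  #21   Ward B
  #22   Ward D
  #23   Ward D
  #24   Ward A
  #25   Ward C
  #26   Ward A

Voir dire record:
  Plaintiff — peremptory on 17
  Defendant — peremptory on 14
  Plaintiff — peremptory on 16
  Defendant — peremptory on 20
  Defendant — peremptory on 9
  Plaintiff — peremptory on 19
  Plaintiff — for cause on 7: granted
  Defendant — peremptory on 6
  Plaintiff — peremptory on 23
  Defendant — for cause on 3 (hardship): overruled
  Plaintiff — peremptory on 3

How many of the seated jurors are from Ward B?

Removed: #3, #6, #7, #9, #14, #16, #17, #19, #20, #23.
Seated jurors 1–8: #1, #2, #4, #5, #8, #10, #11, #12.
Of those, in Ward B: #1, #2, #8, #11, #12 → 5.

5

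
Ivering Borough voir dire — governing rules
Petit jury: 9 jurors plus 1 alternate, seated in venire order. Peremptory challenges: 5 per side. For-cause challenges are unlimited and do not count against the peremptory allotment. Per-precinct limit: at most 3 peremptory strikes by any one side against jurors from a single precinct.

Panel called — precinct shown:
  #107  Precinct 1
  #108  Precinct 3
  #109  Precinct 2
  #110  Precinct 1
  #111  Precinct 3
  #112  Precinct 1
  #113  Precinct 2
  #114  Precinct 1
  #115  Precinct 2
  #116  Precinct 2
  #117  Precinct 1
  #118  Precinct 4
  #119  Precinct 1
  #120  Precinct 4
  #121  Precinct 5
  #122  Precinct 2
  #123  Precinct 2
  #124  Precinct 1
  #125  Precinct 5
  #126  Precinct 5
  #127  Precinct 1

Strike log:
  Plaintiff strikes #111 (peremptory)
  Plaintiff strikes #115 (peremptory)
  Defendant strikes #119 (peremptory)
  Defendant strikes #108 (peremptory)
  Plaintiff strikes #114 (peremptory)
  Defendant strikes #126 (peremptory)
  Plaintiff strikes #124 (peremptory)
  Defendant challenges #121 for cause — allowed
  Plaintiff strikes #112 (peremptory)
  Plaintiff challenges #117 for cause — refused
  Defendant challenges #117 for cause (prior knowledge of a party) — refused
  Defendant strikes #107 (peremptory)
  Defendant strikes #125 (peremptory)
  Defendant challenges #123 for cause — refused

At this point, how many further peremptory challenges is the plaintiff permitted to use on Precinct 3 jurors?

0

Plaintiff peremptories so far: #111, #115, #114, #124, #112 — 5 of 5 used, 0 left overall.
Against Precinct 3: #111 — 1 used; per-precinct cap 3 leaves 2.
Binding limit: min(0, 2) = 0.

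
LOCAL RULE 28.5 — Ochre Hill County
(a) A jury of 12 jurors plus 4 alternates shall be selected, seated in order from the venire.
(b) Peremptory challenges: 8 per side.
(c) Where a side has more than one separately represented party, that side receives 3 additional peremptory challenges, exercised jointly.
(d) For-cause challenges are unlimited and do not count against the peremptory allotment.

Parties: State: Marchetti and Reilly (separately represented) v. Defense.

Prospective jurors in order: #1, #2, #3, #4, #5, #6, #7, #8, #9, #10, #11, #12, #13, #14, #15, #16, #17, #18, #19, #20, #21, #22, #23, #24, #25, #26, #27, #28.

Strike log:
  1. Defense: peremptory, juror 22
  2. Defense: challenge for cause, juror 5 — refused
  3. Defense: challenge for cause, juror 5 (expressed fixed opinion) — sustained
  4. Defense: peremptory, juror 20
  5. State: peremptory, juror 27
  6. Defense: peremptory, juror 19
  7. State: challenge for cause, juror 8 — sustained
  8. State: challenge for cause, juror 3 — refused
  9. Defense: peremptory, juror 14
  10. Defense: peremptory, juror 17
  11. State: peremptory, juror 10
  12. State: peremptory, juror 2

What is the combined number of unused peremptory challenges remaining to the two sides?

11

State allotment: 8 base + 3 multi-party = 11. Defense allotment: 8.
State peremptories used: #27, #10, #2 — 3 (for-cause on #8, #3 don't count).
Defense peremptories used: #22, #20, #19, #14, #17 — 5 (for-cause on #5, #5 don't count).
Remaining: (11 − 3) + (8 − 5) = 11.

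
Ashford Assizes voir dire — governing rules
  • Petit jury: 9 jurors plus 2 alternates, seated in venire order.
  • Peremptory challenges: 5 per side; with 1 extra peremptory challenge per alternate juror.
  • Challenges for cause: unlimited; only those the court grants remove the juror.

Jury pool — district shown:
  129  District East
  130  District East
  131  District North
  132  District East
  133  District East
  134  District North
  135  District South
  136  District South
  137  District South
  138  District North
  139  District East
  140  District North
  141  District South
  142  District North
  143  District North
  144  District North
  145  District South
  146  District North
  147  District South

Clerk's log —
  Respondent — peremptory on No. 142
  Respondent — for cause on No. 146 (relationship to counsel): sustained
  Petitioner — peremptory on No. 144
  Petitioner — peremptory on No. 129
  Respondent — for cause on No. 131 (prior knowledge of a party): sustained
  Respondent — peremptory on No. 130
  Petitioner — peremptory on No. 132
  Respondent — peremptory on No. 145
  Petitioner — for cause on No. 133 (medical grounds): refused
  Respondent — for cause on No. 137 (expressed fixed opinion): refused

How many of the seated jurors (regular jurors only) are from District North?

Removed: #129, #130, #131, #132, #142, #144, #145, #146.
Seated jurors 1–9: #133, #134, #135, #136, #137, #138, #139, #140, #141 (alternates #143, #147 not counted).
Of those, in District North: #134, #138, #140 → 3.

3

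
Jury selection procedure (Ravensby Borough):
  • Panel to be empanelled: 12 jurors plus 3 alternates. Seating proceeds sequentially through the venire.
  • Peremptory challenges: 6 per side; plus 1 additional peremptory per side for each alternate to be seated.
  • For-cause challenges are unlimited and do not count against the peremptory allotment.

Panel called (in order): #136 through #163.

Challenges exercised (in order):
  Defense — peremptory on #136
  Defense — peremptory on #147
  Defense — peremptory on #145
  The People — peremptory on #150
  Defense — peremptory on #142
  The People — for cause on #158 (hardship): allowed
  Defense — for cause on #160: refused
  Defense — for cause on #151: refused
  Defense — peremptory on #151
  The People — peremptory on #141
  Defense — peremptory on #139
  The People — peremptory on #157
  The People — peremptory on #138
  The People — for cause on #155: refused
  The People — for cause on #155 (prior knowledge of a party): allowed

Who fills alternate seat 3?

Removed: #136, #138, #139, #141, #142, #145, #147, #150, #151, #155, #157, #158. (#160 stays — for-cause denied.)
Seating in order: seats 1–12 → #137, #140, #143, #144, #146, #148, #149, #152, #153, #154, #156, #159; alternates → #160, #161, #162.
So alternate 3 is #162.

162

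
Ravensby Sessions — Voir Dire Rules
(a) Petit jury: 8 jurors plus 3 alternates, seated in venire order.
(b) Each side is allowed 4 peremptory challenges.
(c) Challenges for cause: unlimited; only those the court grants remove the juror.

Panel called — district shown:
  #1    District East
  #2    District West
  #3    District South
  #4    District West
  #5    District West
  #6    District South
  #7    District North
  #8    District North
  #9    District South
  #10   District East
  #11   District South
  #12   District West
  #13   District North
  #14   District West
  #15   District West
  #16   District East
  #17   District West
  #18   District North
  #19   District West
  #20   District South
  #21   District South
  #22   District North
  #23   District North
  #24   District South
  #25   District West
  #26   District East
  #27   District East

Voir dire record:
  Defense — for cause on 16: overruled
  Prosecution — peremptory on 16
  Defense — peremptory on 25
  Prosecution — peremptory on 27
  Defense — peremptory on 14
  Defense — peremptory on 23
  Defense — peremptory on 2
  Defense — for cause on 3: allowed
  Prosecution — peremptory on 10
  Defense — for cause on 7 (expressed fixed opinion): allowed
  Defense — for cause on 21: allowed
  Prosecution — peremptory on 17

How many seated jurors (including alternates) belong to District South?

Removed: #2, #3, #7, #10, #14, #16, #17, #21, #23, #25, #27.
Seated (11 incl. alternates): #1, #4, #5, #6, #8, #9, #11, #12, #13, #15, #18.
Of those, in District South: #6, #9, #11 → 3.

3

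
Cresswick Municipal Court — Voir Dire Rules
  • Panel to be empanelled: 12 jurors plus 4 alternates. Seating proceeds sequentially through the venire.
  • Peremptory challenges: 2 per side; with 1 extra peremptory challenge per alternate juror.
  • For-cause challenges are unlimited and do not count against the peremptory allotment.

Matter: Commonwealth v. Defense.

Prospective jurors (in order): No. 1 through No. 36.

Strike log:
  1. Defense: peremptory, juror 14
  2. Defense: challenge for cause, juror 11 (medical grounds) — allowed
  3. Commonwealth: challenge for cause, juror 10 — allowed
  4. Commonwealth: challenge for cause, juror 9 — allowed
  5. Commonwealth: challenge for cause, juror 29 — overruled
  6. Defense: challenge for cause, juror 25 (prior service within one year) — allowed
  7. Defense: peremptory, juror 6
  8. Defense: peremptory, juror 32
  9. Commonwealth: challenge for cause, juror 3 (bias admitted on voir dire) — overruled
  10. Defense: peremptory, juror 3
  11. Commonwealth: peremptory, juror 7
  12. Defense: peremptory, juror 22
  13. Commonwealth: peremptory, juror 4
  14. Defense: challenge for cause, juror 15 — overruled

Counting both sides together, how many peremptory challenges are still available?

Commonwealth allotment: 2 base + 1 × 4 alternates = 6. Defense allotment: 2 base + 1 × 4 alternates = 6.
Commonwealth peremptories used: #7, #4 — 2 (for-cause on #10, #9, #29, #3 don't count).
Defense peremptories used: #14, #6, #32, #3, #22 — 5 (for-cause on #11, #25, #15 don't count).
Remaining: (6 − 2) + (6 − 5) = 5.

5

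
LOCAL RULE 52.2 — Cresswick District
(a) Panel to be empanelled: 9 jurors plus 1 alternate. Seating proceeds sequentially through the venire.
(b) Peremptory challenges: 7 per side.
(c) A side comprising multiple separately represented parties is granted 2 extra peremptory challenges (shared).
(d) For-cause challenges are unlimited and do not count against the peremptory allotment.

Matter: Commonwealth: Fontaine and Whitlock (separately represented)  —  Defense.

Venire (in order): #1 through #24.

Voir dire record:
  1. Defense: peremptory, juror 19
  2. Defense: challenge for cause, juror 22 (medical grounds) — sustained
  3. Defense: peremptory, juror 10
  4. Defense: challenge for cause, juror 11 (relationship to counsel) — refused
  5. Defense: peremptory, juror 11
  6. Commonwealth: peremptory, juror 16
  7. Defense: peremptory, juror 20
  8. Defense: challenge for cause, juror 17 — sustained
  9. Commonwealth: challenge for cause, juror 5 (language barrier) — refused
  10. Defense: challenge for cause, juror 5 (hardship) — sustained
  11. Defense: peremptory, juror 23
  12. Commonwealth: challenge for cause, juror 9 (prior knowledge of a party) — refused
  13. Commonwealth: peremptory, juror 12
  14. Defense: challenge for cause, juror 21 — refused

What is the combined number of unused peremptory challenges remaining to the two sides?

Commonwealth allotment: 7 base + 2 multi-party = 9. Defense allotment: 7.
Commonwealth peremptories used: #16, #12 — 2 (for-cause on #5, #9 don't count).
Defense peremptories used: #19, #10, #11, #20, #23 — 5 (for-cause on #22, #11, #17, #5, #21 don't count).
Remaining: (9 − 2) + (7 − 5) = 9.

9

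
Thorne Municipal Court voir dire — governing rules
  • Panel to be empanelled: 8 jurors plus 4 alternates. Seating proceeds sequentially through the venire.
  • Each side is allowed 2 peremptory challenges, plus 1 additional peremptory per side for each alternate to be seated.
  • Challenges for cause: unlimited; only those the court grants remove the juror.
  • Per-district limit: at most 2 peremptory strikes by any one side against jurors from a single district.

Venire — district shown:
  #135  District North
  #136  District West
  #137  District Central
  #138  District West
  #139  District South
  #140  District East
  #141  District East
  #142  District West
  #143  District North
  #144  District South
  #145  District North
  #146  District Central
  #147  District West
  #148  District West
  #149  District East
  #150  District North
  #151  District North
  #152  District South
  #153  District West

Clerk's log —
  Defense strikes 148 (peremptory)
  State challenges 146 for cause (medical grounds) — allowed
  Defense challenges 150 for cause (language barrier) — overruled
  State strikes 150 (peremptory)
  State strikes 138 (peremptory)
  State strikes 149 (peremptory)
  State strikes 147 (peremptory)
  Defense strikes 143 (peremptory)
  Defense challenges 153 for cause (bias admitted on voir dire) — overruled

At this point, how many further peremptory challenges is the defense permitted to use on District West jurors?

Defense peremptories so far: #148, #143 — 2 of 6 used, 4 left overall.
Against District West: #148 — 1 used; per-district cap 2 leaves 1.
Binding limit: min(4, 1) = 1.

1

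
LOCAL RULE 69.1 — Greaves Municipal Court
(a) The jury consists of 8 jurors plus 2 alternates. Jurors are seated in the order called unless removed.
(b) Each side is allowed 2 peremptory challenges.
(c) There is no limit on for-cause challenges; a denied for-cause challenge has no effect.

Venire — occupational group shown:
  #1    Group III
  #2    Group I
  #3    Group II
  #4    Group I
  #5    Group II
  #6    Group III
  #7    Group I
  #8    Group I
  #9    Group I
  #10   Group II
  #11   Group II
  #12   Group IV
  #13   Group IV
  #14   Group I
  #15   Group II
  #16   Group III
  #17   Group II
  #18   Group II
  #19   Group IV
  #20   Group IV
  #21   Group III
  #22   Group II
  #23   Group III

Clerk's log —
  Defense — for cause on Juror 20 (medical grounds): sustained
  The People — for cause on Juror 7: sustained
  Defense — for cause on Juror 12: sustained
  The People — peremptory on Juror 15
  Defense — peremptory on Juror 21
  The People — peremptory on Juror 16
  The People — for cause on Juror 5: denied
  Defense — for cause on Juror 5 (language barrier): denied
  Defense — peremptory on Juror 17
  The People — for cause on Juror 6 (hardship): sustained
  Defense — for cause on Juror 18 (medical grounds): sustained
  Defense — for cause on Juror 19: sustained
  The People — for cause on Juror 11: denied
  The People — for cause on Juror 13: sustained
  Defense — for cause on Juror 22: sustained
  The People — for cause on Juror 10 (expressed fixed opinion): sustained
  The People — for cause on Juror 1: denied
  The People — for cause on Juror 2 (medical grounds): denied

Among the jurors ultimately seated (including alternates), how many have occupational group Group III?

Removed: #6, #7, #10, #12, #13, #15, #16, #17, #18, #19, #20, #21, #22.
Seated (10 incl. alternates): #1, #2, #3, #4, #5, #8, #9, #11, #14, #23.
Of those, in Group III: #1, #23 → 2.

2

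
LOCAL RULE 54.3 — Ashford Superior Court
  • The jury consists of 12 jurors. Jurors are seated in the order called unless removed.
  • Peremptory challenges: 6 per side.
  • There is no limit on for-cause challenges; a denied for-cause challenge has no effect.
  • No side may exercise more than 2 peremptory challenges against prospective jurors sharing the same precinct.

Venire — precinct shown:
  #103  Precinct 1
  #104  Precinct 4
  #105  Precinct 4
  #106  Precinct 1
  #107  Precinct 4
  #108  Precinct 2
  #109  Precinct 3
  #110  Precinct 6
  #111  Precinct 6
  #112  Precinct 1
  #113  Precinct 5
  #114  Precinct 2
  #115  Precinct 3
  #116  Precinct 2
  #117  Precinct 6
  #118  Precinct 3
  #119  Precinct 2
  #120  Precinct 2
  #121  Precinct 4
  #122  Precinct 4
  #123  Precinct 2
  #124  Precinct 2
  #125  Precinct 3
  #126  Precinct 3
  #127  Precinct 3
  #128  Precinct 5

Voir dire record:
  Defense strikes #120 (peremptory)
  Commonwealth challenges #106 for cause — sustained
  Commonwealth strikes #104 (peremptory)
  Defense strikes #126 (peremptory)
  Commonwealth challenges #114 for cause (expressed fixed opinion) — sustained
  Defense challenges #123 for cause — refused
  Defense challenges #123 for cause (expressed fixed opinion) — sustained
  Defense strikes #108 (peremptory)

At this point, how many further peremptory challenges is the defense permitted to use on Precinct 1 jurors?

Defense peremptories so far: #120, #126, #108 — 3 of 6 used, 3 left overall.
Against Precinct 1: none yet — per-precinct cap 2 leaves 2.
Binding limit: min(3, 2) = 2.

2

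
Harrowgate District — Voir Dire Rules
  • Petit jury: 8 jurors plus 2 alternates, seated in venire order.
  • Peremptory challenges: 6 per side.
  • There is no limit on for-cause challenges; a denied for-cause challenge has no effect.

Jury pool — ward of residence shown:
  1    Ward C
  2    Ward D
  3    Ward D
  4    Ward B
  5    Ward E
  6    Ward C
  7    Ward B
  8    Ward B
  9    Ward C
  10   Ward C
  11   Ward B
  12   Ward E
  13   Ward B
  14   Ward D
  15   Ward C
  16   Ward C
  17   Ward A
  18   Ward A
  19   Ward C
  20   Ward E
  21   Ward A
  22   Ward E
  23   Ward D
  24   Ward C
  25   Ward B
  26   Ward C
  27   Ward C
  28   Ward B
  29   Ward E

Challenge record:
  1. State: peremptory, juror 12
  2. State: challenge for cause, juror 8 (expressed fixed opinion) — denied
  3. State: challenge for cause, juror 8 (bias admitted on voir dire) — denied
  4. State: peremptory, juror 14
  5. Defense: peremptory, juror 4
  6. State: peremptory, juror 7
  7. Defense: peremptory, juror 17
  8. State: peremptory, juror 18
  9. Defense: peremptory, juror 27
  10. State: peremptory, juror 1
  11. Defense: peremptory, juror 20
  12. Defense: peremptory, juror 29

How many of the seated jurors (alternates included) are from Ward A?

Removed: #1, #4, #7, #12, #14, #17, #18, #20, #27, #29.
Seated (10 incl. alternates): #2, #3, #5, #6, #8, #9, #10, #11, #13, #15.
None of those are in Ward A → 0.

0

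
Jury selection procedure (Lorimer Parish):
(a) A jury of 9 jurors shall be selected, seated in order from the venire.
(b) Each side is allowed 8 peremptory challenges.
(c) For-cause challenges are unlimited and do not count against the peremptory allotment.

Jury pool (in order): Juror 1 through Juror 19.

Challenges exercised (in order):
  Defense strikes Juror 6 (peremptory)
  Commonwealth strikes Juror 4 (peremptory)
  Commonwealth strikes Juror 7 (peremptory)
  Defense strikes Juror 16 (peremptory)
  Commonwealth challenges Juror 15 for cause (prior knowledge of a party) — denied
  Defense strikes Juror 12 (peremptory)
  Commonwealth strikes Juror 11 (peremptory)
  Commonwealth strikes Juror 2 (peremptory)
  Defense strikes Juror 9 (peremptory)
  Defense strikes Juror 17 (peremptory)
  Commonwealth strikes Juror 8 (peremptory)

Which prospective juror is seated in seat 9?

19

Removed: #2, #4, #6, #7, #8, #9, #11, #12, #16, #17. (#15 stays — for-cause denied.)
Seating in order: seats 1–9 → #1, #3, #5, #10, #13, #14, #15, #18, #19.
So seat 9 is #19.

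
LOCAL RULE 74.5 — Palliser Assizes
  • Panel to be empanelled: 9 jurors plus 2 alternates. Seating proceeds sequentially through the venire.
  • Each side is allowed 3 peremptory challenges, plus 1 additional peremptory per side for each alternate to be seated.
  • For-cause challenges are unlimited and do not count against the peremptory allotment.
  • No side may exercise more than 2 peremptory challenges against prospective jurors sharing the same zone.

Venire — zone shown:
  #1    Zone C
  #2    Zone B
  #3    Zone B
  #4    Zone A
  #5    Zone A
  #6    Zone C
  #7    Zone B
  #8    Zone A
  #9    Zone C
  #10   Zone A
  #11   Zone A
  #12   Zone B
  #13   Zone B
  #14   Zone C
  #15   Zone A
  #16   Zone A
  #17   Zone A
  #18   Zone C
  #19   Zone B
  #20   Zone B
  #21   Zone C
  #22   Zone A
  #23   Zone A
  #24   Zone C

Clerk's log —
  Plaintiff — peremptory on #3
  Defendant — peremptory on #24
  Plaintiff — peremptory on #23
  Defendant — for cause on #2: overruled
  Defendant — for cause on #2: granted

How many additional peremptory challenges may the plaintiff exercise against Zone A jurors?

1

Plaintiff peremptories so far: #3, #23 — 2 of 5 used, 3 left overall.
Against Zone A: #23 — 1 used; per-zone cap 2 leaves 1.
Binding limit: min(3, 1) = 1.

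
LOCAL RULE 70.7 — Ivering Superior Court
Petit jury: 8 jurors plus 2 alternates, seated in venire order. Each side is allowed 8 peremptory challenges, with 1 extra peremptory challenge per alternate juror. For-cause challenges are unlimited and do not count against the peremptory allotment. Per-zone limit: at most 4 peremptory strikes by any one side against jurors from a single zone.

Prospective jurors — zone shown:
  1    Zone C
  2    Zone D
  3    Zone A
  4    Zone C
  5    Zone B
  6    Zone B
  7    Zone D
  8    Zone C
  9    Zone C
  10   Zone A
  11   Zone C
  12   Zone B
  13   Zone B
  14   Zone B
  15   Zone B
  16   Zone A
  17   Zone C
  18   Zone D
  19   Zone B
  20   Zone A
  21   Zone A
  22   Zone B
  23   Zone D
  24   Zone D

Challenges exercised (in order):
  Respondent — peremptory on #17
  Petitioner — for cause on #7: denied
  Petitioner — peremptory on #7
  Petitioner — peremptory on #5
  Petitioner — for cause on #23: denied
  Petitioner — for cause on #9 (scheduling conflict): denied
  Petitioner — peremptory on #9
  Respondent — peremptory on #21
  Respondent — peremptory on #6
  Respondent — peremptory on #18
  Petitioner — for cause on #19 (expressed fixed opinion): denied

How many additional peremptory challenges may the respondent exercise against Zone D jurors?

3

Respondent peremptories so far: #17, #21, #6, #18 — 4 of 10 used, 6 left overall.
Against Zone D: #18 — 1 used; per-zone cap 4 leaves 3.
Binding limit: min(6, 3) = 3.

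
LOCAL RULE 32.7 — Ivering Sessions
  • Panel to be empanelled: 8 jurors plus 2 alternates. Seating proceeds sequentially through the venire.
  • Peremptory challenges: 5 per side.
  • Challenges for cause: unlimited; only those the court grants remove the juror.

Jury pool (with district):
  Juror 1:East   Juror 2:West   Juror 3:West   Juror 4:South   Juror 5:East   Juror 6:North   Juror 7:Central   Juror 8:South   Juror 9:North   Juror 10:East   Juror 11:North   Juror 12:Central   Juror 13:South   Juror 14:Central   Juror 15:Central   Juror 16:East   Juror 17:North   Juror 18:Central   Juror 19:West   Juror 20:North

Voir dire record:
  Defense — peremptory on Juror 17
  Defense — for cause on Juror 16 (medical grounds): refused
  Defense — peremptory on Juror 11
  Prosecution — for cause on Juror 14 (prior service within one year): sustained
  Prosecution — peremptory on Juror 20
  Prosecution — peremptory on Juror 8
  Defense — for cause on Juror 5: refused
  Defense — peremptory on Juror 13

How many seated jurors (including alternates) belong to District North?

2

Removed: #8, #11, #13, #14, #17, #20.
Seated (10 incl. alternates): #1, #2, #3, #4, #5, #6, #7, #9, #10, #12.
Of those, in District North: #6, #9 → 2.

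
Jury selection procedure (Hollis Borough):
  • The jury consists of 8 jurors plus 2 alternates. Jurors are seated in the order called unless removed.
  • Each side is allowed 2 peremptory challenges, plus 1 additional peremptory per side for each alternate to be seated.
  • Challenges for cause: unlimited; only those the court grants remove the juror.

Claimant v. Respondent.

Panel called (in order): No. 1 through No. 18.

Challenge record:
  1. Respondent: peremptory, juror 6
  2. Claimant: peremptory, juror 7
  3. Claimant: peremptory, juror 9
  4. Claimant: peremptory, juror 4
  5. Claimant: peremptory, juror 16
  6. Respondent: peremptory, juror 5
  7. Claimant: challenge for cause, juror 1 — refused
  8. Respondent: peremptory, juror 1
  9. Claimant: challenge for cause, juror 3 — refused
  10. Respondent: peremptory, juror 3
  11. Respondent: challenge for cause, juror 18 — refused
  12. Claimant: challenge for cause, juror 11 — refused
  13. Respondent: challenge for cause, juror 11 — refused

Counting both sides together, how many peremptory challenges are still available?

Claimant allotment: 2 base + 1 × 2 alternates = 4. Respondent allotment: 2 base + 1 × 2 alternates = 4.
Claimant peremptories used: #7, #9, #4, #16 — 4 (for-cause on #1, #3, #11 don't count).
Respondent peremptories used: #6, #5, #1, #3 — 4 (for-cause on #18, #11 don't count).
Remaining: (4 − 4) + (4 − 4) = 0.

0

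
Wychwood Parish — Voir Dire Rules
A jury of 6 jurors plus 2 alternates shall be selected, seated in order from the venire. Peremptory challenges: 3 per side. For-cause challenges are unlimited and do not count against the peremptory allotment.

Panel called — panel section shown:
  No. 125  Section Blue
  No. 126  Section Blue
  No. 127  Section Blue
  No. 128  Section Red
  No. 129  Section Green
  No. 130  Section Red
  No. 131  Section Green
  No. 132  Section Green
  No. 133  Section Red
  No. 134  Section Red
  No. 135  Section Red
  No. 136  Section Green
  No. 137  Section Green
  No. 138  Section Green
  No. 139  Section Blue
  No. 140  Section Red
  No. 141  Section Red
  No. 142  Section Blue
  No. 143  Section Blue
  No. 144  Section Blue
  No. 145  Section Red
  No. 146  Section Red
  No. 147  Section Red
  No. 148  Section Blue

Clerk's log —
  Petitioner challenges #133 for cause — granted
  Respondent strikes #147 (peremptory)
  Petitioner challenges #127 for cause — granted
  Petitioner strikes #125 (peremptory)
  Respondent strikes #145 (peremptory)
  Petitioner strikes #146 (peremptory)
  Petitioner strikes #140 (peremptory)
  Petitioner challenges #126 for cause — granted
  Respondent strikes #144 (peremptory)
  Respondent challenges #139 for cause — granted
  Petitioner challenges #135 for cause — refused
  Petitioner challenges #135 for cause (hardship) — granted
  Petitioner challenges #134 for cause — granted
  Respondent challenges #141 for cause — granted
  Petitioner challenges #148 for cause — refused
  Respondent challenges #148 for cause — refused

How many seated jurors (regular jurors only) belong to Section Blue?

Removed: #125, #126, #127, #133, #134, #135, #139, #140, #141, #144, #145, #146, #147.
Seated jurors 1–6: #128, #129, #130, #131, #132, #136 (alternates #137, #138 not counted).
None of those are in Section Blue → 0.

0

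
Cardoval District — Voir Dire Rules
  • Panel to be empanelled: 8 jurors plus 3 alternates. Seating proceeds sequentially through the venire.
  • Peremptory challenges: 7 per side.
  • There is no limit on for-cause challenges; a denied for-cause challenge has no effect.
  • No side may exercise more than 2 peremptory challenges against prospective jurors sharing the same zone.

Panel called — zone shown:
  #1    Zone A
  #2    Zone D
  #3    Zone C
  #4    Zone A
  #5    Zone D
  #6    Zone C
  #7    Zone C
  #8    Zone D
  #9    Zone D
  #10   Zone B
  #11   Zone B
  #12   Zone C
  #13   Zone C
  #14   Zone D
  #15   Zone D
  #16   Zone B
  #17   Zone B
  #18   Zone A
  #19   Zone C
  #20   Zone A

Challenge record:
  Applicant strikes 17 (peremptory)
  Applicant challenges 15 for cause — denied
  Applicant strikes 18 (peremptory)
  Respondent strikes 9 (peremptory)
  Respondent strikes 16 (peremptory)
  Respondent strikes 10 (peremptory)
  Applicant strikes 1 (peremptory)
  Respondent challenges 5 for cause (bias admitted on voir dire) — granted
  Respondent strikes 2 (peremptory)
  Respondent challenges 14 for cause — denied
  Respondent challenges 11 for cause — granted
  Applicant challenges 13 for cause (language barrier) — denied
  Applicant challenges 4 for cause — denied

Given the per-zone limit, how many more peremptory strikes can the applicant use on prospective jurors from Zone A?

Applicant peremptories so far: #17, #18, #1 — 3 of 7 used, 4 left overall.
Against Zone A: #18, #1 — 2 used; per-zone cap 2 leaves 0.
Binding limit: min(4, 0) = 0.

0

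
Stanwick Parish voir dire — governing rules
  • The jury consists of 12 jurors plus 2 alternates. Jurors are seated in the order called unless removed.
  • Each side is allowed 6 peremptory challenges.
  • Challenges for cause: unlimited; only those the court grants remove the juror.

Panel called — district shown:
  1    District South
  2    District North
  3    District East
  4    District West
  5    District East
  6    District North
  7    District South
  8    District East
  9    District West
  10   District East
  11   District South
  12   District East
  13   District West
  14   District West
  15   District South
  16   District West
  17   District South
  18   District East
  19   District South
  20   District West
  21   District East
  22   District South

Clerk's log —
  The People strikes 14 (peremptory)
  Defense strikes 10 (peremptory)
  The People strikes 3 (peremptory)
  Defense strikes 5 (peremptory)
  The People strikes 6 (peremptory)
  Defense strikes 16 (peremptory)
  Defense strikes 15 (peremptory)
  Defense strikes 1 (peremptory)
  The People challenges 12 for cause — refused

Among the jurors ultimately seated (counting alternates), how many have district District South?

5

Removed: #1, #3, #5, #6, #10, #14, #15, #16.
Seated (14 incl. alternates): #2, #4, #7, #8, #9, #11, #12, #13, #17, #18, #19, #20, #21, #22.
Of those, in District South: #7, #11, #17, #19, #22 → 5.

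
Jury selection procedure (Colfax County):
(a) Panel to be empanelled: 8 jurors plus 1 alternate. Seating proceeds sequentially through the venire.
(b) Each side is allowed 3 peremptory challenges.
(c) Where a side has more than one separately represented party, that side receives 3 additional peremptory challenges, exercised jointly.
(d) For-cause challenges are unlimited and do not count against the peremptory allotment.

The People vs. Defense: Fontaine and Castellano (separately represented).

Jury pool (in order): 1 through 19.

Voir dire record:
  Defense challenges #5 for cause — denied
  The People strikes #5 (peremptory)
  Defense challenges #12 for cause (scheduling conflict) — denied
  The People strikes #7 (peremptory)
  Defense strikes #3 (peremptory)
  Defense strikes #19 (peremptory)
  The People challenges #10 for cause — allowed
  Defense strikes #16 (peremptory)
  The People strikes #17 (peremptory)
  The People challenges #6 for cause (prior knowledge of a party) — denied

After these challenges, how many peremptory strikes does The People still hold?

The People allotment: 3.
The People peremptories used: #5, #7, #17 — 3 (for-cause on #10, #6 don't count).
Remaining: 3 − 3 = 0.

0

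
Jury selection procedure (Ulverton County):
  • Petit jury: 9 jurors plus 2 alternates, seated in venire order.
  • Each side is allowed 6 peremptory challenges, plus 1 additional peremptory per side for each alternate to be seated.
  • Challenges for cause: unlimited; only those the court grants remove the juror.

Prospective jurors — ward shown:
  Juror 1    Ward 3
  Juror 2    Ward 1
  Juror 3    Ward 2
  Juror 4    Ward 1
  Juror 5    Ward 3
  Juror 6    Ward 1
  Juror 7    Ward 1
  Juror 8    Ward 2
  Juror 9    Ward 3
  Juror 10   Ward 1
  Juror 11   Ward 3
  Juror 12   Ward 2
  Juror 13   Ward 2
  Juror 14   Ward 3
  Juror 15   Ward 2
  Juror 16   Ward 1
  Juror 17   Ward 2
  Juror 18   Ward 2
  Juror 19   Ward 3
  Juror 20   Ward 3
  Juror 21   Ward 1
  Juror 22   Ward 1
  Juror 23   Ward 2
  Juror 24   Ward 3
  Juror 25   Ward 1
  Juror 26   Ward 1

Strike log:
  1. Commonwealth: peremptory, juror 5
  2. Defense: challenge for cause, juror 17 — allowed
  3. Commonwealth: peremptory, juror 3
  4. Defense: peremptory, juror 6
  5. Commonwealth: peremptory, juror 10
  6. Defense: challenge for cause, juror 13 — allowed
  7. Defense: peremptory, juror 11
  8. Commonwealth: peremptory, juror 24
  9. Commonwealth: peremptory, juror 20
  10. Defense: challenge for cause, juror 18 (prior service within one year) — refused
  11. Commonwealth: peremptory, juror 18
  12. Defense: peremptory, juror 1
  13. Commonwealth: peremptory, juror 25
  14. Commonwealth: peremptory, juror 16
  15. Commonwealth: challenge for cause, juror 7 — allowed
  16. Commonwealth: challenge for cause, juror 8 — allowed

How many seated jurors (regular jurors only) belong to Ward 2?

Removed: #1, #3, #5, #6, #7, #8, #10, #11, #13, #16, #17, #18, #20, #24, #25.
Seated jurors 1–9: #2, #4, #9, #12, #14, #15, #19, #21, #22 (alternates #23, #26 not counted).
Of those, in Ward 2: #12, #15 → 2.

2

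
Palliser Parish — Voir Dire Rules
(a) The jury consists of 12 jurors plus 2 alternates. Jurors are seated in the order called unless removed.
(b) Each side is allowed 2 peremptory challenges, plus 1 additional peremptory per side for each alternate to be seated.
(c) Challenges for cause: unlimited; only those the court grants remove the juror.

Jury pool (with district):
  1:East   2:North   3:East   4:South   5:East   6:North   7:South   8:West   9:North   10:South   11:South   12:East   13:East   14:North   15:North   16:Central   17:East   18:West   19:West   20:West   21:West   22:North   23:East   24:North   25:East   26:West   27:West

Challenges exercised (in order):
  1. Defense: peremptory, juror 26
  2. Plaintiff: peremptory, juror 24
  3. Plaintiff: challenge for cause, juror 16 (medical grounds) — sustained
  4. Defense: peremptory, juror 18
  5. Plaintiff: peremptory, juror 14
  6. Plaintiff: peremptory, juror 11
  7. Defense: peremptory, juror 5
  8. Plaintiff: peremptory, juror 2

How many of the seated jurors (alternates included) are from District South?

Removed: #2, #5, #11, #14, #16, #18, #24, #26.
Seated (14 incl. alternates): #1, #3, #4, #6, #7, #8, #9, #10, #12, #13, #15, #17, #19, #20.
Of those, in District South: #4, #7, #10 → 3.

3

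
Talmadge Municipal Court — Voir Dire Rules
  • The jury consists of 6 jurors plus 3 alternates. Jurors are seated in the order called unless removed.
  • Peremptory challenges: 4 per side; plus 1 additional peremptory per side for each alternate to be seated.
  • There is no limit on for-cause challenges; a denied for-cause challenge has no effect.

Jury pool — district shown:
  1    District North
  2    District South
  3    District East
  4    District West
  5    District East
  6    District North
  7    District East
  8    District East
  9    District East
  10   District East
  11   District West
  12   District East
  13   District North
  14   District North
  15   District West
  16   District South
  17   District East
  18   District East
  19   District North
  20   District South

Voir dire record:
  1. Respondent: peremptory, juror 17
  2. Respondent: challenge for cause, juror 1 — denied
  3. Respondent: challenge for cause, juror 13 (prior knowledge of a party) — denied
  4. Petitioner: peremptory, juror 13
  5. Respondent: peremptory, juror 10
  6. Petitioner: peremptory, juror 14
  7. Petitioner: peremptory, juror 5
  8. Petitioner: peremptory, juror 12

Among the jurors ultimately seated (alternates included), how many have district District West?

2

Removed: #5, #10, #12, #13, #14, #17.
Seated (9 incl. alternates): #1, #2, #3, #4, #6, #7, #8, #9, #11.
Of those, in District West: #4, #11 → 2.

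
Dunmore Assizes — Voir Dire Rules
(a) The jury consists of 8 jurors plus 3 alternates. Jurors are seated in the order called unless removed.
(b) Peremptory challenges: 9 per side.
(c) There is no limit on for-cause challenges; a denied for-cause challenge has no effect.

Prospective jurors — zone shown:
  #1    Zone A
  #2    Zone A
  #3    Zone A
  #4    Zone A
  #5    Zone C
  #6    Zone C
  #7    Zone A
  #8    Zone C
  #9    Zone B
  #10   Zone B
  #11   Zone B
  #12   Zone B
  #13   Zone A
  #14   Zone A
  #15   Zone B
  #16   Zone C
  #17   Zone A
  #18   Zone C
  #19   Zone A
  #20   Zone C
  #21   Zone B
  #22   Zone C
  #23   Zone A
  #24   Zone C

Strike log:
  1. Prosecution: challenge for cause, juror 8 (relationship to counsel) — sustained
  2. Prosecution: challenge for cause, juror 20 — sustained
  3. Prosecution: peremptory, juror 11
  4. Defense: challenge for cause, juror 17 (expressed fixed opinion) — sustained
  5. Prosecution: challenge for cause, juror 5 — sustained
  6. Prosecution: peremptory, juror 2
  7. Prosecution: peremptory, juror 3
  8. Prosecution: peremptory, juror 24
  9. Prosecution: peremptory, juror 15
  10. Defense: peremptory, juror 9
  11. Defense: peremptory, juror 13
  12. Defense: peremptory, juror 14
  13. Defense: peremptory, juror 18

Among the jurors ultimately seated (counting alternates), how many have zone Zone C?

3

Removed: #2, #3, #5, #8, #9, #11, #13, #14, #15, #17, #18, #20, #24.
Seated (11 incl. alternates): #1, #4, #6, #7, #10, #12, #16, #19, #21, #22, #23.
Of those, in Zone C: #6, #16, #22 → 3.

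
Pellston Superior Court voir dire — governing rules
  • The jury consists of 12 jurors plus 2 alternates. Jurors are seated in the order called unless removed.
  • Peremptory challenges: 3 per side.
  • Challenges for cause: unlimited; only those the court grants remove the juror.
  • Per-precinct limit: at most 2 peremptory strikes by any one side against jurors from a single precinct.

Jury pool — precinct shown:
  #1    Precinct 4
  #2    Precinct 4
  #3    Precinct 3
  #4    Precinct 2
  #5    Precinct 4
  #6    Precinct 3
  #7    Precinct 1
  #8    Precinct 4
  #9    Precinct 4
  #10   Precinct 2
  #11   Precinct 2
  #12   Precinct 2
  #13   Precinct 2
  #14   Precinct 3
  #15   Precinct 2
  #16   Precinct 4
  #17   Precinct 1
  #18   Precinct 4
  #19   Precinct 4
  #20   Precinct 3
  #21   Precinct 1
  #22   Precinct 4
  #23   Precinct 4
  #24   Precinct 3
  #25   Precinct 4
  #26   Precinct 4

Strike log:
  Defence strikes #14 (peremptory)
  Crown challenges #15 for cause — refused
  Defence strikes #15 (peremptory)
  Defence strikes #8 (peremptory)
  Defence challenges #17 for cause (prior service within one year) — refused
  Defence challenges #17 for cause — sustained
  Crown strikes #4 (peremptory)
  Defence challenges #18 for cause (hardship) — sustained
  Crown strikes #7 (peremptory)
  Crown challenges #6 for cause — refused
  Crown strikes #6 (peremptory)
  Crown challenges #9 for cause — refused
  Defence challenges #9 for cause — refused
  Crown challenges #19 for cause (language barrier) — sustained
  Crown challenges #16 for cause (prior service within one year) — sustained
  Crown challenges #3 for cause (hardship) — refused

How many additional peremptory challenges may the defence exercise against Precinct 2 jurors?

0

Defence peremptories so far: #14, #15, #8 — 3 of 3 used, 0 left overall.
Against Precinct 2: #15 — 1 used; per-precinct cap 2 leaves 1.
Binding limit: min(0, 1) = 0.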